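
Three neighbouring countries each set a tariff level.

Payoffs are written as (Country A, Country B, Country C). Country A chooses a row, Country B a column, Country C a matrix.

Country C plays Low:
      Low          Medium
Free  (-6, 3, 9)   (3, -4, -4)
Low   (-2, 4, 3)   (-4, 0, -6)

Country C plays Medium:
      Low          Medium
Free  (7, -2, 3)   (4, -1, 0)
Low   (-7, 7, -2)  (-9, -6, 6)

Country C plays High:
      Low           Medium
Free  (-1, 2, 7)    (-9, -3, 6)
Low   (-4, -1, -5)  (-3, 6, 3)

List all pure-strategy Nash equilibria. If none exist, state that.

(Low, Low, Low)

(Free, Low, Low): Country A can switch to Low (-6 → -2). Not NE.
(Free, Low, Medium): Country B can switch to Medium (-2 → -1). Not NE.
(Free, Low, High): Country C can switch to Low (7 → 9). Not NE.
(Free, Medium, Low): Country B can switch to Low (-4 → 3). Not NE.
(Free, Medium, Medium): Country C can switch to High (0 → 6). Not NE.
(Free, Medium, High): Country A can switch to Low (-9 → -3). Not NE.
(Low, Low, Low): Country A gets -2, best alternative -6; Country B gets 4, best alternative 0; Country C gets 3, best alternative -2. No profitable deviation — NE.
(Low, Low, Medium): Country A can switch to Free (-7 → 7). Not NE.
(Low, Low, High): Country A can switch to Free (-4 → -1). Not NE.
(The remaining 3 profiles each have a profitable deviation by the same check.)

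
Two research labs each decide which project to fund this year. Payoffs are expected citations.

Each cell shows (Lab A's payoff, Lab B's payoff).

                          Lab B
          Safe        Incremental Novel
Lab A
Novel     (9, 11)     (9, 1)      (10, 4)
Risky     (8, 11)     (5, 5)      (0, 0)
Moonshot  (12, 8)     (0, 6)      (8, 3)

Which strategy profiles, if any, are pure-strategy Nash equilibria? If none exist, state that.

Lab A against Safe: payoffs 9, 8, 12 → best response Moonshot.
Lab A against Incremental: payoffs 9, 5, 0 → best response Novel.
Lab A against Novel: payoffs 10, 0, 8 → best response Novel.
Lab B against Novel: payoffs 11, 1, 4 → best response Safe.
Lab B against Risky: payoffs 11, 5, 0 → best response Safe.
Lab B against Moonshot: payoffs 8, 6, 3 → best response Safe.
Mutual best responses: (Moonshot, Safe).

The unique pure-strategy Nash equilibrium is (Moonshot, Safe).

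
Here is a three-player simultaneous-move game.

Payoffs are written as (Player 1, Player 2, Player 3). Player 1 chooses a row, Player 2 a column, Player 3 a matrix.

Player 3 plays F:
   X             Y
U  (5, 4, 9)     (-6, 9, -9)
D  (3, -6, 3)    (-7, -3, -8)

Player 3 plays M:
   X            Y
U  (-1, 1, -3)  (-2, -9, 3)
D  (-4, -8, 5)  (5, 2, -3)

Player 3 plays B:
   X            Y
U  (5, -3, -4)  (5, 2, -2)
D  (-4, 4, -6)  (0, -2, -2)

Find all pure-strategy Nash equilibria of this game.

none

Mark each player's best response to every combination of opponents' strategies; a profile where every player is best-responding is a pure Nash equilibrium.
Player 1 against (X, F): payoffs 5, 3 → best response U.
Player 1 against (X, M): payoffs -1, -4 → best response U.
Player 1 against (X, B): payoffs 5, -4 → best response U.
Player 1 against (Y, F): payoffs -6, -7 → best response U.
Player 1 against (Y, M): payoffs -2, 5 → best response D.
Player 1 against (Y, B): payoffs 5, 0 → best response U.
Player 2 against (U, F): payoffs 4, 9 → best response Y.
Player 2 against (U, M): payoffs 1, -9 → best response X.
Player 2 against (U, B): payoffs -3, 2 → best response Y.
Player 2 against (D, F): payoffs -6, -3 → best response Y.
Player 2 against (D, M): payoffs -8, 2 → best response Y.
Player 2 against (D, B): payoffs 4, -2 → best response X.
Player 3 against (U, X): payoffs 9, -3, -4 → best response F.
Player 3 against (U, Y): payoffs -9, 3, -2 → best response M.
Player 3 against (D, X): payoffs 3, 5, -6 → best response M.
Player 3 against (D, Y): payoffs -8, -3, -2 → best response B.
No profile is a mutual best response for all players.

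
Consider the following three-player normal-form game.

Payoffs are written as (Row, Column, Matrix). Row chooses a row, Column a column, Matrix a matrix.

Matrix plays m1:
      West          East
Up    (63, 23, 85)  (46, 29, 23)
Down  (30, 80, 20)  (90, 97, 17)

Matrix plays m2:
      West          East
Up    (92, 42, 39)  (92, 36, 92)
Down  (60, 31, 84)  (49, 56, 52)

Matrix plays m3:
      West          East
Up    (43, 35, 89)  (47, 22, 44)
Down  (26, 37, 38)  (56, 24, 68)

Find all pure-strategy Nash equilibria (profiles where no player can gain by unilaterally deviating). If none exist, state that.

Mark each player's best response to every combination of opponents' strategies; a profile where every player is best-responding is a pure Nash equilibrium.
Row against (West, m1): payoffs 63, 30 → best response Up.
Row against (West, m2): payoffs 92, 60 → best response Up.
Row against (West, m3): payoffs 43, 26 → best response Up.
Row against (East, m1): payoffs 46, 90 → best response Down.
Row against (East, m2): payoffs 92, 49 → best response Up.
Row against (East, m3): payoffs 47, 56 → best response Down.
Column against (Up, m1): payoffs 23, 29 → best response East.
Column against (Up, m2): payoffs 42, 36 → best response West.
Column against (Up, m3): payoffs 35, 22 → best response West.
Column against (Down, m1): payoffs 80, 97 → best response East.
Column against (Down, m2): payoffs 31, 56 → best response East.
Column against (Down, m3): payoffs 37, 24 → best response West.
Matrix against (Up, West): payoffs 85, 39, 89 → best response m3.
Matrix against (Up, East): payoffs 23, 92, 44 → best response m2.
Matrix against (Down, West): payoffs 20, 84, 38 → best response m2.
Matrix against (Down, East): payoffs 17, 52, 68 → best response m3.
Mutual best responses: (Up, West, m3).

Pure NE: (Up, West, m3)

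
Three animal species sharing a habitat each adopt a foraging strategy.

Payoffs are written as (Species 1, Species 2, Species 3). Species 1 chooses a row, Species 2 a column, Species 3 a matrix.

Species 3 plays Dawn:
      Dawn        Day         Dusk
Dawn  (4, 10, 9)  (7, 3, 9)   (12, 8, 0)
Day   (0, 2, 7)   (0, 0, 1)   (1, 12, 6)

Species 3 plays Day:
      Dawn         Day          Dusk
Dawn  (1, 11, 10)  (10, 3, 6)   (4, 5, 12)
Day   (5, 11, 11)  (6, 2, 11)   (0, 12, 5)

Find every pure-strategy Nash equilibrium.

No pure-strategy Nash equilibrium.

For each strategy profile, look for a profitable unilateral deviation.
(Dawn, Dawn, Dawn): Species 3 can switch to Day (9 → 10). Not NE.
(Dawn, Dawn, Day): Species 1 can switch to Day (1 → 5). Not NE.
(Dawn, Day, Dawn): Species 2 can switch to Dawn (3 → 10). Not NE.
(Dawn, Day, Day): Species 2 can switch to Dawn (3 → 11). Not NE.
(Dawn, Dusk, Dawn): Species 2 can switch to Dawn (8 → 10). Not NE.
(Dawn, Dusk, Day): Species 2 can switch to Dawn (5 → 11). Not NE.
(The remaining 6 profiles each have a profitable deviation by the same check.)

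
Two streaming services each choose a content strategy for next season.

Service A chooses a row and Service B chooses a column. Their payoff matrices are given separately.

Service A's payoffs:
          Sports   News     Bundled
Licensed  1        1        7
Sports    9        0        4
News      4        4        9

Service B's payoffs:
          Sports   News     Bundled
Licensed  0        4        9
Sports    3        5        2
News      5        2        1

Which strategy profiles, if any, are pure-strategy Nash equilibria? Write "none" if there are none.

This game has no pure Nash equilibrium.

(Licensed, Sports): Service A can switch to Sports (1 → 9). Not NE.
(Licensed, News): Service A can switch to News (1 → 4). Not NE.
(Licensed, Bundled): Service A can switch to News (7 → 9). Not NE.
(Sports, Sports): Service B can switch to News (3 → 5). Not NE.
(Sports, News): Service A can switch to Licensed (0 → 1). Not NE.
(Sports, Bundled): Service A can switch to Licensed (4 → 7). Not NE.
(The remaining 3 profiles each have a profitable deviation by the same check.)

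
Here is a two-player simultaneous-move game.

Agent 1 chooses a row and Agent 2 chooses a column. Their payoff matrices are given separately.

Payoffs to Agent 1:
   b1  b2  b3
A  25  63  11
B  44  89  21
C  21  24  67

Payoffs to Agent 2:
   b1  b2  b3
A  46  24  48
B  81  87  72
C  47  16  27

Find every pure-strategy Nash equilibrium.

Agent 1 against b1: payoffs 25, 44, 21 → best response B.
Agent 1 against b2: payoffs 63, 89, 24 → best response B.
Agent 1 against b3: payoffs 11, 21, 67 → best response C.
Agent 2 against A: payoffs 46, 24, 48 → best response b3.
Agent 2 against B: payoffs 81, 87, 72 → best response b2.
Agent 2 against C: payoffs 47, 16, 27 → best response b1.
Mutual best responses: (B, b2).

(B, b2)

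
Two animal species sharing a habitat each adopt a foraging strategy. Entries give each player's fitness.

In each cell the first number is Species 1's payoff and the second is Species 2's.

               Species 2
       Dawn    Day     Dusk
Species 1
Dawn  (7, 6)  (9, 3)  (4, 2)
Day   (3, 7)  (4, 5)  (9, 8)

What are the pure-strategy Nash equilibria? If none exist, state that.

Pure-strategy Nash equilibria: (Dawn, Dawn), (Day, Dusk)

Check each profile: it is a Nash equilibrium iff no player can strictly gain by switching unilaterally.
(Dawn, Dawn): Species 1 gets 7, best alternative 3; Species 2 gets 6, best alternative 3. No profitable deviation — NE.
(Dawn, Day): Species 2 can switch to Dawn (3 → 6). Not NE.
(Dawn, Dusk): Species 1 can switch to Day (4 → 9). Not NE.
(Day, Dawn): Species 1 can switch to Dawn (3 → 7). Not NE.
(Day, Day): Species 1 can switch to Dawn (4 → 9). Not NE.
(Day, Dusk): Species 1 gets 9, best alternative 4; Species 2 gets 8, best alternative 7. No profitable deviation — NE.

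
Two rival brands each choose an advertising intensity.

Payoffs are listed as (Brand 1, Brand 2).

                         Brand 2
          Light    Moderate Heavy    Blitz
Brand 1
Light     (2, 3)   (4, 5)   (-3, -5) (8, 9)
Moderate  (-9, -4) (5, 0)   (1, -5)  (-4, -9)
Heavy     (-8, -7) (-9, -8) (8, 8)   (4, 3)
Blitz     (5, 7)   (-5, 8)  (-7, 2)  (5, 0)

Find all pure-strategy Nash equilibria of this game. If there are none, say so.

(Light, Blitz), (Moderate, Moderate), (Heavy, Heavy)

(Light, Light): Brand 1 can switch to Blitz (2 → 5). Not NE.
(Light, Moderate): Brand 1 can switch to Moderate (4 → 5). Not NE.
(Light, Heavy): Brand 1 can switch to Moderate (-3 → 1). Not NE.
(Light, Blitz): Brand 1 gets 8, best alternative 5; Brand 2 gets 9, best alternative 5. No profitable deviation — NE.
(Moderate, Light): Brand 1 can switch to Light (-9 → 2). Not NE.
(Moderate, Moderate): Brand 1 gets 5, best alternative 4; Brand 2 gets 0, best alternative -4. No profitable deviation — NE.
(Moderate, Heavy): Brand 1 can switch to Heavy (1 → 8). Not NE.
(Moderate, Blitz): Brand 1 can switch to Light (-4 → 8). Not NE.
(Heavy, Light): Brand 1 can switch to Light (-8 → 2). Not NE.
(Heavy, Moderate): Brand 1 can switch to Light (-9 → 4). Not NE.
(Heavy, Heavy): Brand 1 gets 8, best alternative 1; Brand 2 gets 8, best alternative 3. No profitable deviation — NE.
(The remaining 5 profiles each have a profitable deviation by the same check.)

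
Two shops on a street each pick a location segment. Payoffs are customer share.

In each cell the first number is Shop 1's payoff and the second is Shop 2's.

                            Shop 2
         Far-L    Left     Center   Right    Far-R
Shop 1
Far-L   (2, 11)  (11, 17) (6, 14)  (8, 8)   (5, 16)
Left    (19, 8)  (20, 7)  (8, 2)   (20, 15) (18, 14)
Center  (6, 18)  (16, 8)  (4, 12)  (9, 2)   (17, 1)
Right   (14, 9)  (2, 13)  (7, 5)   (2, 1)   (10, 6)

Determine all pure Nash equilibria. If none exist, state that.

Pure NE: (Left, Right)

Shop 1 against Far-L: payoffs 2, 19, 6, 14 → best response Left.
Shop 1 against Left: payoffs 11, 20, 16, 2 → best response Left.
Shop 1 against Center: payoffs 6, 8, 4, 7 → best response Left.
Shop 1 against Right: payoffs 8, 20, 9, 2 → best response Left.
Shop 1 against Far-R: payoffs 5, 18, 17, 10 → best response Left.
Shop 2 against Far-L: payoffs 11, 17, 14, 8, 16 → best response Left.
Shop 2 against Left: payoffs 8, 7, 2, 15, 14 → best response Right.
Shop 2 against Center: payoffs 18, 8, 12, 2, 1 → best response Far-L.
Shop 2 against Right: payoffs 9, 13, 5, 1, 6 → best response Left.
Mutual best responses: (Left, Right).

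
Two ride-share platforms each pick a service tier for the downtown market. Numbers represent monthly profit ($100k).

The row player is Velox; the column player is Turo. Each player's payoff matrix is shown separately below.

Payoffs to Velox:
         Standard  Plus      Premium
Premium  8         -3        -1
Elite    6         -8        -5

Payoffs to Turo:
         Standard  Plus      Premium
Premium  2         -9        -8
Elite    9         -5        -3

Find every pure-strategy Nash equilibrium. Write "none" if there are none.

(Premium, Standard)

Velox against Standard: payoffs 8, 6 → best response Premium.
Velox against Plus: payoffs -3, -8 → best response Premium.
Velox against Premium: payoffs -1, -5 → best response Premium.
Turo against Premium: payoffs 2, -9, -8 → best response Standard.
Turo against Elite: payoffs 9, -5, -3 → best response Standard.
Mutual best responses: (Premium, Standard).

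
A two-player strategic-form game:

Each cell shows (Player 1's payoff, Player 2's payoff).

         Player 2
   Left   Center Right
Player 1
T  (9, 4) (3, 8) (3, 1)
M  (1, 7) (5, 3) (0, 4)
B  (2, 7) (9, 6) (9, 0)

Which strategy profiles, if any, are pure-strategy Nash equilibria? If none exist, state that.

No pure-strategy Nash equilibrium.

Player 1 against Left: payoffs 9, 1, 2 → best response T.
Player 1 against Center: payoffs 3, 5, 9 → best response B.
Player 1 against Right: payoffs 3, 0, 9 → best response B.
Player 2 against T: payoffs 4, 8, 1 → best response Center.
Player 2 against M: payoffs 7, 3, 4 → best response Left.
Player 2 against B: payoffs 7, 6, 0 → best response Left.
No profile is a mutual best response for all players.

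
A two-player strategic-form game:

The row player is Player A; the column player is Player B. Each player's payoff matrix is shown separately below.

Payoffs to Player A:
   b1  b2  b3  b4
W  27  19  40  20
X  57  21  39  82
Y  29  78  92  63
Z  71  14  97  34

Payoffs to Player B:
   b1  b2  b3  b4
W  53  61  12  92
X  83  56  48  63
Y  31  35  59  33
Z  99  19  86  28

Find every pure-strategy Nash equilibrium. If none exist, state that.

Check each profile: it is a Nash equilibrium iff no player can strictly gain by switching unilaterally.
(W, b1): Player A can switch to X (27 → 57). Not NE.
(W, b2): Player A can switch to X (19 → 21). Not NE.
(W, b3): Player A can switch to Y (40 → 92). Not NE.
(W, b4): Player A can switch to X (20 → 82). Not NE.
(X, b1): Player A can switch to Z (57 → 71). Not NE.
(X, b2): Player A can switch to Y (21 → 78). Not NE.
(X, b3): Player A can switch to W (39 → 40). Not NE.
(X, b4): Player B can switch to b1 (63 → 83). Not NE.
(Y, b1): Player A can switch to X (29 → 57). Not NE.
(Y, b2): Player B can switch to b3 (35 → 59). Not NE.
(Z, b1): Player A gets 71, best alternative 57; Player B gets 99, best alternative 86. No profitable deviation — NE.
(The remaining 5 profiles each have a profitable deviation by the same check.)

(Z, b1)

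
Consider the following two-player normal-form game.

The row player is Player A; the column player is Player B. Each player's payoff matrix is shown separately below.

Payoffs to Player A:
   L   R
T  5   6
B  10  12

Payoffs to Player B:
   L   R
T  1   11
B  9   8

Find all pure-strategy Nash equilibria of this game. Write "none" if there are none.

The unique pure-strategy Nash equilibrium is (B, L).

Check each profile: it is a Nash equilibrium iff no player can strictly gain by switching unilaterally.
(T, L): Player A can switch to B (5 → 10). Not NE.
(T, R): Player A can switch to B (6 → 12). Not NE.
(B, L): Player A gets 10, best alternative 5; Player B gets 9, best alternative 8. No profitable deviation — NE.
(B, R): Player B can switch to L (8 → 9). Not NE.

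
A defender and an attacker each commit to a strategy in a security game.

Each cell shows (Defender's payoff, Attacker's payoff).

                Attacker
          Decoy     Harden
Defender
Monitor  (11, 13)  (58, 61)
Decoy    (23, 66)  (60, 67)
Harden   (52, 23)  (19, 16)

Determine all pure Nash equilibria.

(Monitor, Decoy): Defender can switch to Decoy (11 → 23). Not NE.
(Monitor, Harden): Defender can switch to Decoy (58 → 60). Not NE.
(Decoy, Decoy): Defender can switch to Harden (23 → 52). Not NE.
(Decoy, Harden): Defender gets 60, best alternative 58; Attacker gets 67, best alternative 66. No profitable deviation — NE.
(Harden, Decoy): Defender gets 52, best alternative 23; Attacker gets 23, best alternative 16. No profitable deviation — NE.
(Harden, Harden): Defender can switch to Monitor (19 → 58). Not NE.

(Decoy, Harden) and (Harden, Decoy)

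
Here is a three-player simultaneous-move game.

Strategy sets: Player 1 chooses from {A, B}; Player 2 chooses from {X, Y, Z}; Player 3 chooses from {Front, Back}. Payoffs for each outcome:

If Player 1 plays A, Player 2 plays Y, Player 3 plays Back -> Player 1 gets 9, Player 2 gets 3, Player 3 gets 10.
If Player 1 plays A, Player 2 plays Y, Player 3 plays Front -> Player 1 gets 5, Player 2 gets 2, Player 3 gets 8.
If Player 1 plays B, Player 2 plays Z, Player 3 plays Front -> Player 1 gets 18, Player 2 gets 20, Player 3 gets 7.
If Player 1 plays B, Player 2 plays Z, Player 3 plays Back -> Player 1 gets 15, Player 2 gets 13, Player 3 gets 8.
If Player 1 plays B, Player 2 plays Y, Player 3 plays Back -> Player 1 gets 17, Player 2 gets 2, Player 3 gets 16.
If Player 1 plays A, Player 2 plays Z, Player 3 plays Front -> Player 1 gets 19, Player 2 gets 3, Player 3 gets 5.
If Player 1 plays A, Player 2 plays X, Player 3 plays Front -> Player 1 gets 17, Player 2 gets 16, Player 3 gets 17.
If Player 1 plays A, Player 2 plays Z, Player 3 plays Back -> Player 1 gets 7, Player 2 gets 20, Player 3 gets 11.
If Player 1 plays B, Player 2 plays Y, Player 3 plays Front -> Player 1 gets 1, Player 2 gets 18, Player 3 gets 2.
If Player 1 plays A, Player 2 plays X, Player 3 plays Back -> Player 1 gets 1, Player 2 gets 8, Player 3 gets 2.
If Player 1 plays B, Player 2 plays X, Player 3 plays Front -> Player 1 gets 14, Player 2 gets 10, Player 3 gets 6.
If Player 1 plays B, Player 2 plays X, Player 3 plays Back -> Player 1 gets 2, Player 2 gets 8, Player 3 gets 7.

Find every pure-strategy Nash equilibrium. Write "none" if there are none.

(A, X, Front) and (B, Z, Back)

(A, X, Front): Player 1 gets 17, best alternative 14; Player 2 gets 16, best alternative 3; Player 3 gets 17, best alternative 2. No profitable deviation — NE.
(A, X, Back): Player 1 can switch to B (1 → 2). Not NE.
(A, Y, Front): Player 2 can switch to X (2 → 16). Not NE.
(A, Y, Back): Player 1 can switch to B (9 → 17). Not NE.
(A, Z, Front): Player 2 can switch to X (3 → 16). Not NE.
(A, Z, Back): Player 1 can switch to B (7 → 15). Not NE.
(B, X, Front): Player 1 can switch to A (14 → 17). Not NE.
(B, Z, Back): Player 1 gets 15, best alternative 7; Player 2 gets 13, best alternative 8; Player 3 gets 8, best alternative 7. No profitable deviation — NE.
(The remaining 4 profiles each have a profitable deviation by the same check.)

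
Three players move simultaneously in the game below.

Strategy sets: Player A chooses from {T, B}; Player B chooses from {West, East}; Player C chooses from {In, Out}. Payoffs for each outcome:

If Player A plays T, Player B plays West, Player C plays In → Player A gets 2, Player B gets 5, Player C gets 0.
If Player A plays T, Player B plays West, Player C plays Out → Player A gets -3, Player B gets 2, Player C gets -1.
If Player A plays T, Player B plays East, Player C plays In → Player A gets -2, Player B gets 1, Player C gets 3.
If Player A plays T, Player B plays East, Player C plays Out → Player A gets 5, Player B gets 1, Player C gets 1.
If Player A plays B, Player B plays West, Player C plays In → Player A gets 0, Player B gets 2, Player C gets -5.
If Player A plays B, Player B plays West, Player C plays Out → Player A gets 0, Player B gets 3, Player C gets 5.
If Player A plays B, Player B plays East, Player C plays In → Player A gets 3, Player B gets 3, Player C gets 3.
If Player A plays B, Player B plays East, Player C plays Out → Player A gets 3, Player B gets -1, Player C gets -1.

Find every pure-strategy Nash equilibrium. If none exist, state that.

The pure Nash equilibria are (T, West, In) and (B, West, Out) and (B, East, In).

(T, West, In): Player A gets 2, best alternative 0; Player B gets 5, best alternative 1; Player C gets 0, best alternative -1. No profitable deviation — NE.
(T, West, Out): Player A can switch to B (-3 → 0). Not NE.
(T, East, In): Player A can switch to B (-2 → 3). Not NE.
(T, East, Out): Player B can switch to West (1 → 2). Not NE.
(B, West, In): Player A can switch to T (0 → 2). Not NE.
(B, West, Out): Player A gets 0, best alternative -3; Player B gets 3, best alternative -1; Player C gets 5, best alternative -5. No profitable deviation — NE.
(B, East, In): Player A gets 3, best alternative -2; Player B gets 3, best alternative 2; Player C gets 3, best alternative -1. No profitable deviation — NE.
(B, East, Out): Player A can switch to T (3 → 5). Not NE.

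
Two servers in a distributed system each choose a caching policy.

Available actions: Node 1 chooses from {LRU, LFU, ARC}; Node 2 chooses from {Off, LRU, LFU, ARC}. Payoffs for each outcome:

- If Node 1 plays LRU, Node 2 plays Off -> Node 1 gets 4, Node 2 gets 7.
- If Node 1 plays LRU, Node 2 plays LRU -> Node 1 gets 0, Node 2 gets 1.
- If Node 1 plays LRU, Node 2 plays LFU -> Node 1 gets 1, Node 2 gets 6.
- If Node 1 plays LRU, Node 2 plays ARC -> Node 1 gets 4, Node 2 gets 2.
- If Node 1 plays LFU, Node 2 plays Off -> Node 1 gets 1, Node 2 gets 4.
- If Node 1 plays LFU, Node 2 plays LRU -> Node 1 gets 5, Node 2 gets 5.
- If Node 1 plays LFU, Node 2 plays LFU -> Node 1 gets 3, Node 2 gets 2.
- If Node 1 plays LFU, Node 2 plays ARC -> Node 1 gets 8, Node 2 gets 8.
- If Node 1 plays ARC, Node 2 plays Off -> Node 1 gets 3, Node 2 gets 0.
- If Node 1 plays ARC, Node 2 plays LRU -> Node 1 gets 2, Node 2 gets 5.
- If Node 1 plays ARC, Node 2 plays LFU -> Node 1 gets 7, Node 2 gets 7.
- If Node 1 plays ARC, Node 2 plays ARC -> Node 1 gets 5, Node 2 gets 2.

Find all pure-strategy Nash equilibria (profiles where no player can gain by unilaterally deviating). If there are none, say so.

Pure-strategy Nash equilibria: (LRU, Off); (LFU, ARC); (ARC, LFU)

(LRU, Off): Node 1 gets 4, best alternative 3; Node 2 gets 7, best alternative 6. No profitable deviation — NE.
(LRU, LRU): Node 1 can switch to LFU (0 → 5). Not NE.
(LRU, LFU): Node 1 can switch to LFU (1 → 3). Not NE.
(LRU, ARC): Node 1 can switch to LFU (4 → 8). Not NE.
(LFU, Off): Node 1 can switch to LRU (1 → 4). Not NE.
(LFU, LRU): Node 2 can switch to ARC (5 → 8). Not NE.
(LFU, LFU): Node 1 can switch to ARC (3 → 7). Not NE.
(LFU, ARC): Node 1 gets 8, best alternative 5; Node 2 gets 8, best alternative 5. No profitable deviation — NE.
(ARC, Off): Node 1 can switch to LRU (3 → 4). Not NE.
(ARC, LRU): Node 1 can switch to LFU (2 → 5). Not NE.
(ARC, LFU): Node 1 gets 7, best alternative 3; Node 2 gets 7, best alternative 5. No profitable deviation — NE.
(The remaining 1 profile has a profitable deviation by the same check.)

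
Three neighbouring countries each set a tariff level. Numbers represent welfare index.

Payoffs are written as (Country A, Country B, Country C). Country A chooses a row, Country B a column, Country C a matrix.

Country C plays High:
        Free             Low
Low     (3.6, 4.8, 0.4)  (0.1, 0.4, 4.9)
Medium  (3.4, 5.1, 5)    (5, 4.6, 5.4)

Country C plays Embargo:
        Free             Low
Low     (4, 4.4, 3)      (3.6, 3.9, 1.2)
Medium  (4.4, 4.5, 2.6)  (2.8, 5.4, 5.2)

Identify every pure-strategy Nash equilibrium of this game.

For each player, find the best response to each opponent profile; mutual best responses are the pure NE.
Country A against (Free, High): payoffs 3.6, 3.4 → best response Low.
Country A against (Free, Embargo): payoffs 4, 4.4 → best response Medium.
Country A against (Low, High): payoffs 0.1, 5 → best response Medium.
Country A against (Low, Embargo): payoffs 3.6, 2.8 → best response Low.
Country B against (Low, High): payoffs 4.8, 0.4 → best response Free.
Country B against (Low, Embargo): payoffs 4.4, 3.9 → best response Free.
Country B against (Medium, High): payoffs 5.1, 4.6 → best response Free.
Country B against (Medium, Embargo): payoffs 4.5, 5.4 → best response Low.
Country C against (Low, Free): payoffs 0.4, 3 → best response Embargo.
Country C against (Low, Low): payoffs 4.9, 1.2 → best response High.
Country C against (Medium, Free): payoffs 5, 2.6 → best response High.
Country C against (Medium, Low): payoffs 5.4, 5.2 → best response High.
No profile is a mutual best response for all players.

none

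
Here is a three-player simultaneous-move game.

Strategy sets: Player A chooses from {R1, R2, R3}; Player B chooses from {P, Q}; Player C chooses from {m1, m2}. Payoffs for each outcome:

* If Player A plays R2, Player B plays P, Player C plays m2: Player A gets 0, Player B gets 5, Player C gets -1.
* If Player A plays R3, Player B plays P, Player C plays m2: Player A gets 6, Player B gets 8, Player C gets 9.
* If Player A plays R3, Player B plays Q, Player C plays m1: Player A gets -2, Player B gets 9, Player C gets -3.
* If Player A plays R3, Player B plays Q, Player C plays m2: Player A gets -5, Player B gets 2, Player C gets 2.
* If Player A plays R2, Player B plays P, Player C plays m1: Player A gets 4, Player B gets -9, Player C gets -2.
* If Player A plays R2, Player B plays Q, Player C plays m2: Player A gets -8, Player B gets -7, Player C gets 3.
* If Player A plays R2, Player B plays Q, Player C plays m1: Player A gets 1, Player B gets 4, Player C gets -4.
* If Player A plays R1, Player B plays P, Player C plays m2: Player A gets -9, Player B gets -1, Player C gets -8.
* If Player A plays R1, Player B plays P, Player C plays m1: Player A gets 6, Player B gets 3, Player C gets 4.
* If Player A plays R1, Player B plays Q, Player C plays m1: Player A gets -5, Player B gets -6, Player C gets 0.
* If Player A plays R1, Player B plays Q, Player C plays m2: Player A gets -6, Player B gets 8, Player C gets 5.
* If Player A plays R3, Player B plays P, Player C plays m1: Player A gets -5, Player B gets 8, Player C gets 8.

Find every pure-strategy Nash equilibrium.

(R1, P, m1): Player A gets 6, best alternative 4; Player B gets 3, best alternative -6; Player C gets 4, best alternative -8. No profitable deviation — NE.
(R1, P, m2): Player A can switch to R2 (-9 → 0). Not NE.
(R1, Q, m1): Player A can switch to R2 (-5 → 1). Not NE.
(R1, Q, m2): Player A can switch to R3 (-6 → -5). Not NE.
(R2, P, m1): Player A can switch to R1 (4 → 6). Not NE.
(R2, P, m2): Player A can switch to R3 (0 → 6). Not NE.
(R2, Q, m1): Player C can switch to m2 (-4 → 3). Not NE.
(R3, P, m2): Player A gets 6, best alternative 0; Player B gets 8, best alternative 2; Player C gets 9, best alternative 8. No profitable deviation — NE.
(The remaining 4 profiles each have a profitable deviation by the same check.)

(R1, P, m1), (R3, P, m2)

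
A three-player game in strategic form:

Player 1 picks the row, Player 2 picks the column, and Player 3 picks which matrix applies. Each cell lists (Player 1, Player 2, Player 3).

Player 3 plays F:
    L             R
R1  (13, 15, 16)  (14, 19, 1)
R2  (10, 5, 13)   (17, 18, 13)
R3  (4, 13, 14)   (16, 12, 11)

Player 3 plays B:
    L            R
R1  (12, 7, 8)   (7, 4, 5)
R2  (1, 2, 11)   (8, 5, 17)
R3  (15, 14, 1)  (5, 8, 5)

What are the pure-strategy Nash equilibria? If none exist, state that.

(R2, R, B)

For each player, find the best response to each opponent profile; mutual best responses are the pure NE.
Player 1 against (L, F): payoffs 13, 10, 4 → best response R1.
Player 1 against (L, B): payoffs 12, 1, 15 → best response R3.
Player 1 against (R, F): payoffs 14, 17, 16 → best response R2.
Player 1 against (R, B): payoffs 7, 8, 5 → best response R2.
Player 2 against (R1, F): payoffs 15, 19 → best response R.
Player 2 against (R1, B): payoffs 7, 4 → best response L.
Player 2 against (R2, F): payoffs 5, 18 → best response R.
Player 2 against (R2, B): payoffs 2, 5 → best response R.
Player 2 against (R3, F): payoffs 13, 12 → best response L.
Player 2 against (R3, B): payoffs 14, 8 → best response L.
Player 3 against (R1, L): payoffs 16, 8 → best response F.
Player 3 against (R1, R): payoffs 1, 5 → best response B.
Player 3 against (R2, L): payoffs 13, 11 → best response F.
Player 3 against (R2, R): payoffs 13, 17 → best response B.
Player 3 against (R3, L): payoffs 14, 1 → best response F.
Player 3 against (R3, R): payoffs 11, 5 → best response F.
Mutual best responses: (R2, R, B).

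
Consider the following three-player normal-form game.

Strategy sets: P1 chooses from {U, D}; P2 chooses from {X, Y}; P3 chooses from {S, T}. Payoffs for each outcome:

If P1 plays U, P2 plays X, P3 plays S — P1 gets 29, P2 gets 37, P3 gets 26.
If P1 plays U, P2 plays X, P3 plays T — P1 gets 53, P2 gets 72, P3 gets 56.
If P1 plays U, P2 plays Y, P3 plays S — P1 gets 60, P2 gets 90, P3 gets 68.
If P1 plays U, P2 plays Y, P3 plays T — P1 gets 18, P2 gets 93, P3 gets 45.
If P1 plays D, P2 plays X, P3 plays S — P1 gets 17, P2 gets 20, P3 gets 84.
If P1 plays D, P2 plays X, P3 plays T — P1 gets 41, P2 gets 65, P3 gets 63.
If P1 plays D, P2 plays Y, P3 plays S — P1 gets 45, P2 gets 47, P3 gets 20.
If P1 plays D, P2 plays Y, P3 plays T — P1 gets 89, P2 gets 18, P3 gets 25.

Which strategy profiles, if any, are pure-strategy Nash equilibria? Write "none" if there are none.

P1 against (X, S): payoffs 29, 17 → best response U.
P1 against (X, T): payoffs 53, 41 → best response U.
P1 against (Y, S): payoffs 60, 45 → best response U.
P1 against (Y, T): payoffs 18, 89 → best response D.
P2 against (U, S): payoffs 37, 90 → best response Y.
P2 against (U, T): payoffs 72, 93 → best response Y.
P2 against (D, S): payoffs 20, 47 → best response Y.
P2 against (D, T): payoffs 65, 18 → best response X.
P3 against (U, X): payoffs 26, 56 → best response T.
P3 against (U, Y): payoffs 68, 45 → best response S.
P3 against (D, X): payoffs 84, 63 → best response S.
P3 against (D, Y): payoffs 20, 25 → best response T.
Mutual best responses: (U, Y, S).

(U, Y, S)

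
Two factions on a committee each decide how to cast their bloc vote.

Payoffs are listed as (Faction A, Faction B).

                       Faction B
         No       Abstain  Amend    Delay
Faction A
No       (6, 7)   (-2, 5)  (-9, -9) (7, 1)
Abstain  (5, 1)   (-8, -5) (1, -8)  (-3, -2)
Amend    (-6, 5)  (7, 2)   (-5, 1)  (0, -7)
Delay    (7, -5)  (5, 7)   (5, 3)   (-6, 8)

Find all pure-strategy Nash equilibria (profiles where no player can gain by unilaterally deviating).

No pure-strategy Nash equilibrium.

(No, No): Faction A can switch to Delay (6 → 7). Not NE.
(No, Abstain): Faction A can switch to Amend (-2 → 7). Not NE.
(No, Amend): Faction A can switch to Abstain (-9 → 1). Not NE.
(No, Delay): Faction B can switch to No (1 → 7). Not NE.
(Abstain, No): Faction A can switch to No (5 → 6). Not NE.
(Abstain, Abstain): Faction A can switch to No (-8 → -2). Not NE.
(Abstain, Amend): Faction A can switch to Delay (1 → 5). Not NE.
(Abstain, Delay): Faction A can switch to No (-3 → 7). Not NE.
(Amend, No): Faction A can switch to No (-6 → 6). Not NE.
(Amend, Abstain): Faction B can switch to No (2 → 5). Not NE.
(The remaining 6 profiles each have a profitable deviation by the same check.)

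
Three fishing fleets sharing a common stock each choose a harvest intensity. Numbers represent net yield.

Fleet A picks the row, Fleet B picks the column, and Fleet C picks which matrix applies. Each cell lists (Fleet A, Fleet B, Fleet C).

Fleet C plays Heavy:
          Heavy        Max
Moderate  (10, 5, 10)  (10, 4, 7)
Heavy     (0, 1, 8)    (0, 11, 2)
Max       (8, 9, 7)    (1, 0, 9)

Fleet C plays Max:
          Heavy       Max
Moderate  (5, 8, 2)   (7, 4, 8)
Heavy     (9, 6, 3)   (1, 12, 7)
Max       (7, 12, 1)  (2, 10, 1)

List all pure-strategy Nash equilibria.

(Moderate, Heavy, Heavy): Fleet A gets 10, best alternative 8; Fleet B gets 5, best alternative 4; Fleet C gets 10, best alternative 2. No profitable deviation — NE.
(Moderate, Heavy, Max): Fleet A can switch to Heavy (5 → 9). Not NE.
(Moderate, Max, Heavy): Fleet B can switch to Heavy (4 → 5). Not NE.
(Moderate, Max, Max): Fleet B can switch to Heavy (4 → 8). Not NE.
(Heavy, Heavy, Heavy): Fleet A can switch to Moderate (0 → 10). Not NE.
(Heavy, Heavy, Max): Fleet B can switch to Max (6 → 12). Not NE.
(Heavy, Max, Heavy): Fleet A can switch to Moderate (0 → 10). Not NE.
(The remaining 5 profiles each have a profitable deviation by the same check.)

Pure NE: (Moderate, Heavy, Heavy)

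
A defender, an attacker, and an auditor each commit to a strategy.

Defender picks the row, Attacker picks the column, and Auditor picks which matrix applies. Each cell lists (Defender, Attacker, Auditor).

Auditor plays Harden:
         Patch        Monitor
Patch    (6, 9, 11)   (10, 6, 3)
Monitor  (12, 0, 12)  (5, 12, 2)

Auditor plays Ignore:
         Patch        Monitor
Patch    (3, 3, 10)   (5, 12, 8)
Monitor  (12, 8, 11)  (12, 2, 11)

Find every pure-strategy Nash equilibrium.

This game has no pure Nash equilibrium.

Defender against (Patch, Harden): payoffs 6, 12 → best response Monitor.
Defender against (Patch, Ignore): payoffs 3, 12 → best response Monitor.
Defender against (Monitor, Harden): payoffs 10, 5 → best response Patch.
Defender against (Monitor, Ignore): payoffs 5, 12 → best response Monitor.
Attacker against (Patch, Harden): payoffs 9, 6 → best response Patch.
Attacker against (Patch, Ignore): payoffs 3, 12 → best response Monitor.
Attacker against (Monitor, Harden): payoffs 0, 12 → best response Monitor.
Attacker against (Monitor, Ignore): payoffs 8, 2 → best response Patch.
Auditor against (Patch, Patch): payoffs 11, 10 → best response Harden.
Auditor against (Patch, Monitor): payoffs 3, 8 → best response Ignore.
Auditor against (Monitor, Patch): payoffs 12, 11 → best response Harden.
Auditor against (Monitor, Monitor): payoffs 2, 11 → best response Ignore.
No profile is a mutual best response for all players.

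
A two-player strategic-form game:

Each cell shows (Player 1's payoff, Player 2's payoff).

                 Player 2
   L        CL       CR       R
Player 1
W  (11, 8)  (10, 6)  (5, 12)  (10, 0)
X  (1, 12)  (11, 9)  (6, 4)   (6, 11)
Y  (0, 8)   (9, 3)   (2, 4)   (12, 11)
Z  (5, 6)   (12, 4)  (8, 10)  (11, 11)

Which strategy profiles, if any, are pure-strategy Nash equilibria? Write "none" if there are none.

For each player, find the best response to each opponent profile; mutual best responses are the pure NE.
Player 1 against L: payoffs 11, 1, 0, 5 → best response W.
Player 1 against CL: payoffs 10, 11, 9, 12 → best response Z.
Player 1 against CR: payoffs 5, 6, 2, 8 → best response Z.
Player 1 against R: payoffs 10, 6, 12, 11 → best response Y.
Player 2 against W: payoffs 8, 6, 12, 0 → best response CR.
Player 2 against X: payoffs 12, 9, 4, 11 → best response L.
Player 2 against Y: payoffs 8, 3, 4, 11 → best response R.
Player 2 against Z: payoffs 6, 4, 10, 11 → best response R.
Mutual best responses: (Y, R).

(Y, R)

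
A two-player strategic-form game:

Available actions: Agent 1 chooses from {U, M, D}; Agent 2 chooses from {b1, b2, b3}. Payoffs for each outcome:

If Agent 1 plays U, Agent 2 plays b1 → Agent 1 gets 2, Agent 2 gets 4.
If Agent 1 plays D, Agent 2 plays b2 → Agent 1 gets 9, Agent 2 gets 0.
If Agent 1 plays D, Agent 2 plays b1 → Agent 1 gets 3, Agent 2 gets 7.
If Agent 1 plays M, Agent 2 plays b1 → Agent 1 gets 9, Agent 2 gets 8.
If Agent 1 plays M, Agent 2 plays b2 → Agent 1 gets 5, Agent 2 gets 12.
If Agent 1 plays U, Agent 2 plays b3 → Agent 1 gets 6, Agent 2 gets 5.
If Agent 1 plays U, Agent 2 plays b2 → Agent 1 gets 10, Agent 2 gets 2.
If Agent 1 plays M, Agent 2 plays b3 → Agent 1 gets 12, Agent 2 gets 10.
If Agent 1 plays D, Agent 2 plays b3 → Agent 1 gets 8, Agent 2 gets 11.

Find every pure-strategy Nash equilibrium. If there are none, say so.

none

For each strategy profile, look for a profitable unilateral deviation.
(U, b1): Agent 1 can switch to M (2 → 9). Not NE.
(U, b2): Agent 2 can switch to b1 (2 → 4). Not NE.
(U, b3): Agent 1 can switch to M (6 → 12). Not NE.
(M, b1): Agent 2 can switch to b2 (8 → 12). Not NE.
(M, b2): Agent 1 can switch to U (5 → 10). Not NE.
(M, b3): Agent 2 can switch to b2 (10 → 12). Not NE.
(The remaining 3 profiles each have a profitable deviation by the same check.)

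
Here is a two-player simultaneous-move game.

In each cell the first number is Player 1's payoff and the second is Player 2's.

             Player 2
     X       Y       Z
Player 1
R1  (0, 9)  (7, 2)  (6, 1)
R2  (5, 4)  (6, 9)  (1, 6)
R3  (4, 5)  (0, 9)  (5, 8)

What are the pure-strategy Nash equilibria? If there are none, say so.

(R1, X): Player 1 can switch to R2 (0 → 5). Not NE.
(R1, Y): Player 2 can switch to X (2 → 9). Not NE.
(R1, Z): Player 2 can switch to X (1 → 9). Not NE.
(R2, X): Player 2 can switch to Y (4 → 9). Not NE.
(R2, Y): Player 1 can switch to R1 (6 → 7). Not NE.
(R2, Z): Player 1 can switch to R1 (1 → 6). Not NE.
(The remaining 3 profiles each have a profitable deviation by the same check.)

No pure-strategy Nash equilibrium.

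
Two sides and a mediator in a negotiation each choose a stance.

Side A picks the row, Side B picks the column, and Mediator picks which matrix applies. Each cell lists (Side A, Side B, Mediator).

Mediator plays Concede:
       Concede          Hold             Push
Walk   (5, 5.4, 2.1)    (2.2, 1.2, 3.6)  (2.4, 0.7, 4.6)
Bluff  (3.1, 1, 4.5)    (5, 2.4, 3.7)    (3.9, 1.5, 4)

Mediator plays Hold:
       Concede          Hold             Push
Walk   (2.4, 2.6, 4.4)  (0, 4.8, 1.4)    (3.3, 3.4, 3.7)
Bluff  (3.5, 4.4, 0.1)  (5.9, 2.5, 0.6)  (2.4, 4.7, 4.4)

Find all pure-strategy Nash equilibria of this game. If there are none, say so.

Mark each player's best response to every combination of opponents' strategies; a profile where every player is best-responding is a pure Nash equilibrium.
Side A against (Concede, Concede): payoffs 5, 3.1 → best response Walk.
Side A against (Concede, Hold): payoffs 2.4, 3.5 → best response Bluff.
Side A against (Hold, Concede): payoffs 2.2, 5 → best response Bluff.
Side A against (Hold, Hold): payoffs 0, 5.9 → best response Bluff.
Side A against (Push, Concede): payoffs 2.4, 3.9 → best response Bluff.
Side A against (Push, Hold): payoffs 3.3, 2.4 → best response Walk.
Side B against (Walk, Concede): payoffs 5.4, 1.2, 0.7 → best response Concede.
Side B against (Walk, Hold): payoffs 2.6, 4.8, 3.4 → best response Hold.
Side B against (Bluff, Concede): payoffs 1, 2.4, 1.5 → best response Hold.
Side B against (Bluff, Hold): payoffs 4.4, 2.5, 4.7 → best response Push.
Mediator against (Walk, Concede): payoffs 2.1, 4.4 → best response Hold.
Mediator against (Walk, Hold): payoffs 3.6, 1.4 → best response Concede.
Mediator against (Walk, Push): payoffs 4.6, 3.7 → best response Concede.
Mediator against (Bluff, Concede): payoffs 4.5, 0.1 → best response Concede.
Mediator against (Bluff, Hold): payoffs 3.7, 0.6 → best response Concede.
Mediator against (Bluff, Push): payoffs 4, 4.4 → best response Hold.
Mutual best responses: (Bluff, Hold, Concede).

Pure NE: (Bluff, Hold, Concede)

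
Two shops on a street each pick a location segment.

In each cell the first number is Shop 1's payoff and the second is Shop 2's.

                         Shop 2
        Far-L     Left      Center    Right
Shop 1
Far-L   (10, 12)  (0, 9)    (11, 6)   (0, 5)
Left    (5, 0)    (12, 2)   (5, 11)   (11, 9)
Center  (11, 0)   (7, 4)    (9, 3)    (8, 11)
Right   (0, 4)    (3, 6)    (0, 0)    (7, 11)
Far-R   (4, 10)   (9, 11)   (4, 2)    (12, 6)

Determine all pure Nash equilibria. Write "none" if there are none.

Shop 1 against Far-L: payoffs 10, 5, 11, 0, 4 → best response Center.
Shop 1 against Left: payoffs 0, 12, 7, 3, 9 → best response Left.
Shop 1 against Center: payoffs 11, 5, 9, 0, 4 → best response Far-L.
Shop 1 against Right: payoffs 0, 11, 8, 7, 12 → best response Far-R.
Shop 2 against Far-L: payoffs 12, 9, 6, 5 → best response Far-L.
Shop 2 against Left: payoffs 0, 2, 11, 9 → best response Center.
Shop 2 against Center: payoffs 0, 4, 3, 11 → best response Right.
Shop 2 against Right: payoffs 4, 6, 0, 11 → best response Right.
Shop 2 against Far-R: payoffs 10, 11, 2, 6 → best response Left.
No profile is a mutual best response for all players.

This game has no pure Nash equilibrium.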